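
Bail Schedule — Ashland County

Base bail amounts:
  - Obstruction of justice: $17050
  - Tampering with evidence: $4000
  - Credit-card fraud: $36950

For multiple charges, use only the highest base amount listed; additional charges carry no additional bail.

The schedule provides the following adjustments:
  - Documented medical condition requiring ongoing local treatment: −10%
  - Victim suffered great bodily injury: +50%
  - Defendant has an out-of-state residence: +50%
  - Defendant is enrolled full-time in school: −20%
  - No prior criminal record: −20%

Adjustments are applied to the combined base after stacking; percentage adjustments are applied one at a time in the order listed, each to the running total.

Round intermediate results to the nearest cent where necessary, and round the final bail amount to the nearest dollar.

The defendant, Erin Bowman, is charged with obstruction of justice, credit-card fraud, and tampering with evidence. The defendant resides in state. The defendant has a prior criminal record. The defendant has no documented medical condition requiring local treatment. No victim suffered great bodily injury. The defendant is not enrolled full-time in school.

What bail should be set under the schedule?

Base amounts from the schedule: obstruction of justice $17050; credit-card fraud $36950; tampering with evidence $4000.
Stacking rule: use the highest base only. Highest is credit-card fraud at $36950. Combined base = $36950.
No adjustment factors apply to this defendant.

$36950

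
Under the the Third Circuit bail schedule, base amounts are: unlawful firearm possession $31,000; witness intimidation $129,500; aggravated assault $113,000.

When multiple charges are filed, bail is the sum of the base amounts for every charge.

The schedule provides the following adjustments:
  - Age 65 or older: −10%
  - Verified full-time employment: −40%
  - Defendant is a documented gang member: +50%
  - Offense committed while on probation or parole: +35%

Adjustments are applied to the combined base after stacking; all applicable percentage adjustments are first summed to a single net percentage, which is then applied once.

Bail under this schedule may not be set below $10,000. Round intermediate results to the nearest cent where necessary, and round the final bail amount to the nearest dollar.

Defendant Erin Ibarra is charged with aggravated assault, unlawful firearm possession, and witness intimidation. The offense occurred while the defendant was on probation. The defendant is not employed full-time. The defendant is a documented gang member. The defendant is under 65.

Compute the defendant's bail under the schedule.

Base amounts from the schedule: aggravated assault $113,000; unlawful firearm possession $31,000; witness intimidation $129,500.
Stacking rule: sum of all bases. $113,000 + $31,000 + $129,500 = $273,500.
Net percentage adjustment: +50% +35% = +85%. $273,500 × 1.85 = $505,975.
$505,975 is at or above the $10,000 minimum.

$505,975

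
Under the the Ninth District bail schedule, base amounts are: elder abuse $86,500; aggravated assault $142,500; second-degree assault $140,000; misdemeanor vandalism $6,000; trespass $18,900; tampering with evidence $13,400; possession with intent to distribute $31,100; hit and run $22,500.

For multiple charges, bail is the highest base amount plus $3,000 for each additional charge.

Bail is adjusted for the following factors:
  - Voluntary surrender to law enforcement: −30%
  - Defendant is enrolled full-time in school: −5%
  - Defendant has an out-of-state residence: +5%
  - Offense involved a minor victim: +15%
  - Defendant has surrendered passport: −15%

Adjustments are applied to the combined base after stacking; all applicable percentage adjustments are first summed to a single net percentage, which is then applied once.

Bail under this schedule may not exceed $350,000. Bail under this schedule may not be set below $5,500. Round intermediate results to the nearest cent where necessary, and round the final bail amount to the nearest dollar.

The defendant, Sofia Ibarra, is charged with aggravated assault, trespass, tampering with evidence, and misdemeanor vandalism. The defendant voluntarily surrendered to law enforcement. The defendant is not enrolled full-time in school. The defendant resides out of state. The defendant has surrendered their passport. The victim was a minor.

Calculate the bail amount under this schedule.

$113,625

Base amounts from the schedule: aggravated assault $142,500; trespass $18,900; tampering with evidence $13,400; misdemeanor vandalism $6,000.
Stacking rule: highest base plus $3,000 per additional charge. Highest is aggravated assault at $142,500; 3 additional charges → +$9,000. Combined base = $151,500.
Net percentage adjustment: −30% +5% +15% −15% = −25%. $151,500 × 0.75 = $113,625.
$113,625 is within the $350,000 maximum.
$113,625 is at or above the $5,500 minimum.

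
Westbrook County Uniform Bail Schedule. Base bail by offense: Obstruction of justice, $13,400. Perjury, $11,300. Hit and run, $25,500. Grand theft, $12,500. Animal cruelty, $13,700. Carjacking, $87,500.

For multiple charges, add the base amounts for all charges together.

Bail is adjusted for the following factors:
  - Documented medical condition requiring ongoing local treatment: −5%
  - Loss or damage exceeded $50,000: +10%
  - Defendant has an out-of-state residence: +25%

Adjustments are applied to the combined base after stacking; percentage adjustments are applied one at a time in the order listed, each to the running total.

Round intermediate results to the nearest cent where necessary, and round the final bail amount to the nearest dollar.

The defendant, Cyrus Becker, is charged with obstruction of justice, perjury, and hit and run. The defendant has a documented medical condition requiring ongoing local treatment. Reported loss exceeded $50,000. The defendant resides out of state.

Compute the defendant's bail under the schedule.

Base amounts from the schedule: obstruction of justice $13,400; perjury $11,300; hit and run $25,500.
Stacking rule: sum of all bases. $13,400 + $11,300 + $25,500 = $50,200.
Documented medical condition requiring ongoing local treatment (−5%): $50,200 × 0.95 = $47,690.
Loss or damage exceeded $50,000 (+10%): $47,690 × 1.1 = $52,459.
Defendant has an out-of-state residence (+25%): $52,459 × 1.25 = $65,573.75.
Rounded to the nearest dollar: $65,574.

$65,574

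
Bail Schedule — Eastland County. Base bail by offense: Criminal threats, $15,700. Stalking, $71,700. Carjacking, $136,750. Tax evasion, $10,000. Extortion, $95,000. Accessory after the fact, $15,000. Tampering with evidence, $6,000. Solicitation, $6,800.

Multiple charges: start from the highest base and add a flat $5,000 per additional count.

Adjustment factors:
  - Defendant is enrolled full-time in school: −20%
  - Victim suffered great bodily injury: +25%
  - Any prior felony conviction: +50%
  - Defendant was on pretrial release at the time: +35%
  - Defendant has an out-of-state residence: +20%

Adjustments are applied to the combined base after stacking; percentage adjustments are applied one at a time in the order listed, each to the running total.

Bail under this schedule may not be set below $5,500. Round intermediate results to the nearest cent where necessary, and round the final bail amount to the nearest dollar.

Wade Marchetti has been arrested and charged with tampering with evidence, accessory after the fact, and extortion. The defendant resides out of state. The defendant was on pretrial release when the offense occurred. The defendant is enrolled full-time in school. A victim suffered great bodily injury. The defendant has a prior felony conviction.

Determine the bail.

Base amounts from the schedule: tampering with evidence $6,000; accessory after the fact $15,000; extortion $95,000.
Stacking rule: highest base plus $5,000 per additional charge. Highest is extortion at $95,000; 2 additional charges → +$10,000. Combined base = $105,000.
Defendant is enrolled full-time in school (−20%): $105,000 × 0.8 = $84,000.
Victim suffered great bodily injury (+25%): $84,000 × 1.25 = $105,000.
Any prior felony conviction (+50%): $105,000 × 1.5 = $157,500.
Defendant was on pretrial release at the time (+35%): $157,500 × 1.35 = $212,625.
Defendant has an out-of-state residence (+20%): $212,625 × 1.2 = $255,150.
$255,150 is at or above the $5,500 minimum.

$255,150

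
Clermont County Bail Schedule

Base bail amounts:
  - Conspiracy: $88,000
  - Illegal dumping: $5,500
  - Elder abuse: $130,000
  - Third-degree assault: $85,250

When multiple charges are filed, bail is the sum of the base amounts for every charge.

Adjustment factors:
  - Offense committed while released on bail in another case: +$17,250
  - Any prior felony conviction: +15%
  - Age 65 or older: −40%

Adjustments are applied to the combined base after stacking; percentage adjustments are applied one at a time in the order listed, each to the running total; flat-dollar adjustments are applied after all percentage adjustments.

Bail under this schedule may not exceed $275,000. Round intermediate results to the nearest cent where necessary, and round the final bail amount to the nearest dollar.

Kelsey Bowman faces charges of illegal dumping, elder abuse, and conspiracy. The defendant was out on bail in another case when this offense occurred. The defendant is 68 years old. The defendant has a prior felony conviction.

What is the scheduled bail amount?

$171,465

Base amounts from the schedule: illegal dumping $5,500; elder abuse $130,000; conspiracy $88,000.
Stacking rule: sum of all bases. $5,500 + $130,000 + $88,000 = $223,500.
Any prior felony conviction (+15%): $223,500 × 1.15 = $257,025.
Age 65 or older (−40%): $257,025 × 0.6 = $154,215.
Offense committed while released on bail in another case (+$17,250 flat): $154,215 + $17,250 = $171,465.
$171,465 is within the $275,000 maximum.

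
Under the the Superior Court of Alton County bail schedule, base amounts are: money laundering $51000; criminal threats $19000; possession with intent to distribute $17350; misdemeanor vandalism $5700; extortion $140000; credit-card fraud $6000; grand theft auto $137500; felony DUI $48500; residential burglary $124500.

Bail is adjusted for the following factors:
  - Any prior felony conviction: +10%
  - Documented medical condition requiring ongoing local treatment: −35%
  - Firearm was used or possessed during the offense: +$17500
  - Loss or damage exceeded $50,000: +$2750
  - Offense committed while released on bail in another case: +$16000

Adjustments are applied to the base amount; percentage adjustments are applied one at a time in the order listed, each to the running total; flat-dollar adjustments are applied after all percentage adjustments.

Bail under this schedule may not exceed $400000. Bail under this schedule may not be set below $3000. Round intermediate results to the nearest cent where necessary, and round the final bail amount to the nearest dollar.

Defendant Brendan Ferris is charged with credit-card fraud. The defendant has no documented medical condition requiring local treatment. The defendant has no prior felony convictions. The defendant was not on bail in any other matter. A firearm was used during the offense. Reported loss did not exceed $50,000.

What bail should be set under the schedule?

Base amounts from the schedule: credit-card fraud $6000.
Single charge. Combined base = $6000.
Firearm was used or possessed during the offense (+$17500 flat): $6000 + $17500 = $23500.
$23500 is within the $400000 maximum.
$23500 is at or above the $3000 minimum.

$23500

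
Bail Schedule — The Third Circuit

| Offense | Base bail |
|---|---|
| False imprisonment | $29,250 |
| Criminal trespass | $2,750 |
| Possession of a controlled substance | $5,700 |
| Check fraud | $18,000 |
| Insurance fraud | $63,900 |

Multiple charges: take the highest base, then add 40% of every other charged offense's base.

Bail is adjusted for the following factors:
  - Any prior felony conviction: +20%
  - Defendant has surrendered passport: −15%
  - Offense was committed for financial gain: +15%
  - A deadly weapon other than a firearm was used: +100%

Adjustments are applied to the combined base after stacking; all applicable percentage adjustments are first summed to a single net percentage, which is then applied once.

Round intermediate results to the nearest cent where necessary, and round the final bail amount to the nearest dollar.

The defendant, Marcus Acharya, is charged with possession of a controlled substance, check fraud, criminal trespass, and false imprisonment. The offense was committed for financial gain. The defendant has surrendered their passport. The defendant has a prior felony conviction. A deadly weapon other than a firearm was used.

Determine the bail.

Base amounts from the schedule: possession of a controlled substance $5,700; check fraud $18,000; criminal trespass $2,750; false imprisonment $29,250.
Stacking rule: highest base plus 40% of each additional charge. Highest is false imprisonment at $29,250. Additional: $5,700 × 40% = $2,280; $18,000 × 40% = $7,200; $2,750 × 40% = $1,100. Combined base = $29,250 + $10,580 = $39,830.
Net percentage adjustment: +20% −15% +15% +100% = +120%. $39,830 × 2.2 = $87,626.

$87,626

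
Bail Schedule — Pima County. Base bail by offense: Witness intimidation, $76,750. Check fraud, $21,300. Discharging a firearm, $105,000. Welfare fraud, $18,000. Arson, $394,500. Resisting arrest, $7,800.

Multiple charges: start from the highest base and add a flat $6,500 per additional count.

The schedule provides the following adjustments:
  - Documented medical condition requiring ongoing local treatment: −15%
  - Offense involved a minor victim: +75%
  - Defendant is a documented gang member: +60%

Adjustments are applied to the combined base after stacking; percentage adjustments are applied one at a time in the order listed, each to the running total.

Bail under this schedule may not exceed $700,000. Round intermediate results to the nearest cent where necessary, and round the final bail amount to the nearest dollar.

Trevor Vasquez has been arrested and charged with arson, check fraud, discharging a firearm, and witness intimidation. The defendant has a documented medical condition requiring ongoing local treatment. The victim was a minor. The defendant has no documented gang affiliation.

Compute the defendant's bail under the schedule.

Base amounts from the schedule: arson $394,500; check fraud $21,300; discharging a firearm $105,000; witness intimidation $76,750.
Stacking rule: highest base plus $6,500 per additional charge. Highest is arson at $394,500; 3 additional charges → +$19,500. Combined base = $414,000.
Documented medical condition requiring ongoing local treatment (−15%): $414,000 × 0.85 = $351,900.
Offense involved a minor victim (+75%): $351,900 × 1.75 = $615,825.
$615,825 is within the $700,000 maximum.

$615,825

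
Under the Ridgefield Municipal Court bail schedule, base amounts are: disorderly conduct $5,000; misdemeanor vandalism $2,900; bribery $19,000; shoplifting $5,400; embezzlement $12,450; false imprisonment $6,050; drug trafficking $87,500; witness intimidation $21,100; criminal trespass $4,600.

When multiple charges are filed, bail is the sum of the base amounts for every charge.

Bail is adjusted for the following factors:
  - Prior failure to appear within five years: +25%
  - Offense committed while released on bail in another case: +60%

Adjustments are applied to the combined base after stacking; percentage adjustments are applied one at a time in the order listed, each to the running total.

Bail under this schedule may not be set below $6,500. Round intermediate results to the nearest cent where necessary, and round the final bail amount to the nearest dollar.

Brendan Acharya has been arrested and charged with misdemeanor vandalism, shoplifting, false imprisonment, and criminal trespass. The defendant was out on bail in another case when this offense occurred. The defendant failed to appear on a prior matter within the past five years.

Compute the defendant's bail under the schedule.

$37,900

Base amounts from the schedule: misdemeanor vandalism $2,900; shoplifting $5,400; false imprisonment $6,050; criminal trespass $4,600.
Stacking rule: sum of all bases. $2,900 + $5,400 + $6,050 + $4,600 = $18,950.
Prior failure to appear within five years (+25%): $18,950 × 1.25 = $23,687.50.
Offense committed while released on bail in another case (+60%): $23,687.50 × 1.6 = $37,900.
$37,900 is at or above the $6,500 minimum.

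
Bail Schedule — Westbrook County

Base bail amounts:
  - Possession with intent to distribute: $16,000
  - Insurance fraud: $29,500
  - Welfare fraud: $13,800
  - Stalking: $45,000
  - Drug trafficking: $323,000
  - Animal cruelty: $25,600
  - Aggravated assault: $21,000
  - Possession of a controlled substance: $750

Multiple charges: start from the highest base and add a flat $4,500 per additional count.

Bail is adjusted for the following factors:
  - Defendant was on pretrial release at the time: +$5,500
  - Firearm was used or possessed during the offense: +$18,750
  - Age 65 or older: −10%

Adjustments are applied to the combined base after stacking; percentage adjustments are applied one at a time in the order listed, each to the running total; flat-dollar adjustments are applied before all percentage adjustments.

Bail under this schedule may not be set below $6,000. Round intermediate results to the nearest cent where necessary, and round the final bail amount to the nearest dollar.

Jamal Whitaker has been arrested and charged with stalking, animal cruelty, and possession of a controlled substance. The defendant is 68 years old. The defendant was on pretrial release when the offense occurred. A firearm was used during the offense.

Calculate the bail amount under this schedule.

$70,425

Base amounts from the schedule: stalking $45,000; animal cruelty $25,600; possession of a controlled substance $750.
Stacking rule: highest base plus $4,500 per additional charge. Highest is stalking at $45,000; 2 additional charges → +$9,000. Combined base = $54,000.
Defendant was on pretrial release at the time (+$5,500 flat): $54,000 + $5,500 = $59,500.
Firearm was used or possessed during the offense (+$18,750 flat): $59,500 + $18,750 = $78,250.
Age 65 or older (−10%): $78,250 × 0.9 = $70,425.
$70,425 is at or above the $6,000 minimum.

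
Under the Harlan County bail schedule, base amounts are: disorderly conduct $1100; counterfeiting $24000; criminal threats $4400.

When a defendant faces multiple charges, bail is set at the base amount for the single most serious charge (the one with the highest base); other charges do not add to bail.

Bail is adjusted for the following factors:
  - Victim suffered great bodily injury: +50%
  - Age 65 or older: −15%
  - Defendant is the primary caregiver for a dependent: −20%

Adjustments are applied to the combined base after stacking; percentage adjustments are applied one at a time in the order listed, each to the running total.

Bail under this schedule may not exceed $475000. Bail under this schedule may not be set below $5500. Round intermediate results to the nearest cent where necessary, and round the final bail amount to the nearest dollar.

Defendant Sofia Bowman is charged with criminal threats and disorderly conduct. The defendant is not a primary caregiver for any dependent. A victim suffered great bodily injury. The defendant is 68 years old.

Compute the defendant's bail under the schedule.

$5610

Base amounts from the schedule: criminal threats $4400; disorderly conduct $1100.
Stacking rule: use the highest base only. Highest is criminal threats at $4400. Combined base = $4400.
Victim suffered great bodily injury (+50%): $4400 × 1.5 = $6600.
Age 65 or older (−15%): $6600 × 0.85 = $5610.
$5610 is within the $475000 maximum.
$5610 is at or above the $5500 minimum.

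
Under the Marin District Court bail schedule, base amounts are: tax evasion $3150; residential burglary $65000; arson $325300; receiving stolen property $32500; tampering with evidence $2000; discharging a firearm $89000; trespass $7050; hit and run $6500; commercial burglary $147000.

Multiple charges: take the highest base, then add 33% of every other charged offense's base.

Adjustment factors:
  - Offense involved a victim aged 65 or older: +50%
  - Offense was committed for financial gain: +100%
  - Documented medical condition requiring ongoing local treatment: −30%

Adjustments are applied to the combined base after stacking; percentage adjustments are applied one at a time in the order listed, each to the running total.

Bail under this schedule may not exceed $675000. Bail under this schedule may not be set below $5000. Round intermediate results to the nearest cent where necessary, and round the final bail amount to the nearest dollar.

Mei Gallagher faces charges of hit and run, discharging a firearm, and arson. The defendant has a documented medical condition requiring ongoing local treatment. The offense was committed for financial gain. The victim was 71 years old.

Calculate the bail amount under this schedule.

Base amounts from the schedule: hit and run $6500; discharging a firearm $89000; arson $325300.
Stacking rule: highest base plus 33% of each additional charge. Highest is arson at $325300. Additional: $6500 × 33% = $2145; $89000 × 33% = $29370. Combined base = $325300 + $31515 = $356815.
Offense involved a victim aged 65 or older (+50%): $356815 × 1.5 = $535222.50.
Offense was committed for financial gain (+100%): $535222.50 × 2 = $1070445.
Documented medical condition requiring ongoing local treatment (−30%): $1070445 × 0.7 = $749311.50.
Result $749311.50 exceeds the maximum of $675000; bail is capped at $675000.
$675000 is at or above the $5000 minimum.

$675000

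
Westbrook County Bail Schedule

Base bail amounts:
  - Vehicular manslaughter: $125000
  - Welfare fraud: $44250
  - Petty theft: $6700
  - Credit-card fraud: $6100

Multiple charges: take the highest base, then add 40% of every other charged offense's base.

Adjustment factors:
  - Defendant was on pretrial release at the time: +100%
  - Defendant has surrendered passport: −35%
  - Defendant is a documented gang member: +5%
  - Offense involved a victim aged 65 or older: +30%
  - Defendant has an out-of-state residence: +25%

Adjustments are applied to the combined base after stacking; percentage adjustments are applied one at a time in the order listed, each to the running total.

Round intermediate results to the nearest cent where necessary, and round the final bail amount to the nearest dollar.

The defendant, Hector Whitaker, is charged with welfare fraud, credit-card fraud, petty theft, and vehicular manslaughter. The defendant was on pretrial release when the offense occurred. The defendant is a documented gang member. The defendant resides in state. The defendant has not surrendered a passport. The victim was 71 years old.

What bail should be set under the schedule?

Base amounts from the schedule: welfare fraud $44250; credit-card fraud $6100; petty theft $6700; vehicular manslaughter $125000.
Stacking rule: highest base plus 40% of each additional charge. Highest is vehicular manslaughter at $125000. Additional: $44250 × 40% = $17700; $6100 × 40% = $2440; $6700 × 40% = $2680. Combined base = $125000 + $22820 = $147820.
Defendant was on pretrial release at the time (+100%): $147820 × 2 = $295640.
Defendant is a documented gang member (+5%): $295640 × 1.05 = $310422.
Offense involved a victim aged 65 or older (+30%): $310422 × 1.3 = $403548.60.
Rounded to the nearest dollar: $403549.

$403549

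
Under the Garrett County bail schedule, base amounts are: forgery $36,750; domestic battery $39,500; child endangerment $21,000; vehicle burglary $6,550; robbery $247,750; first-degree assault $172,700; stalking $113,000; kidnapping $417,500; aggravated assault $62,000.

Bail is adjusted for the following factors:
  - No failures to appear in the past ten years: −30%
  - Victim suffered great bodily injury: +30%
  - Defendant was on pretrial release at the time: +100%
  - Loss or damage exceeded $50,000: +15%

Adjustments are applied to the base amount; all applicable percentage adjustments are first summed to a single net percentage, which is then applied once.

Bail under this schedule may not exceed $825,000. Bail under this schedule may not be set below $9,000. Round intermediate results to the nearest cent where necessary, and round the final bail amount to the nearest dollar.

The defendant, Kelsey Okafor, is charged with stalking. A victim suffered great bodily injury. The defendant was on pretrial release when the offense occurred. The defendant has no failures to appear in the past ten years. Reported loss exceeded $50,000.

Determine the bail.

$242,950

Base amounts from the schedule: stalking $113,000.
Single charge. Combined base = $113,000.
Net percentage adjustment: −30% +30% +100% +15% = +115%. $113,000 × 2.15 = $242,950.
$242,950 is within the $825,000 maximum.
$242,950 is at or above the $9,000 minimum.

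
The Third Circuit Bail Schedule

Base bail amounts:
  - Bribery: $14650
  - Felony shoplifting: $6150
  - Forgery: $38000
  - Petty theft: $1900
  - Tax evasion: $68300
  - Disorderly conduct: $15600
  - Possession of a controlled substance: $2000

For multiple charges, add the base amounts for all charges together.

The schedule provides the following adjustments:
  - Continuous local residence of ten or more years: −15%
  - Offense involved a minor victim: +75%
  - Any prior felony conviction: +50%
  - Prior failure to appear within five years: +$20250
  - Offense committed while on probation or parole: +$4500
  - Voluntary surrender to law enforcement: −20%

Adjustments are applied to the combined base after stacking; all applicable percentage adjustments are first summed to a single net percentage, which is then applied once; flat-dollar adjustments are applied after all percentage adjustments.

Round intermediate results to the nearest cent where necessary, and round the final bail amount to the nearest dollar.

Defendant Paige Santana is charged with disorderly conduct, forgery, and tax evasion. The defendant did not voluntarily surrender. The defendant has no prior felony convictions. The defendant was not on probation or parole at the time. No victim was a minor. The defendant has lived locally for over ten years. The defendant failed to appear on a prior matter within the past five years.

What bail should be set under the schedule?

Base amounts from the schedule: disorderly conduct $15600; forgery $38000; tax evasion $68300.
Stacking rule: sum of all bases. $15600 + $38000 + $68300 = $121900.
Continuous local residence of ten or more years (−15%): $121900 × 0.85 = $103615.
Prior failure to appear within five years (+$20250 flat): $103615 + $20250 = $123865.

$123865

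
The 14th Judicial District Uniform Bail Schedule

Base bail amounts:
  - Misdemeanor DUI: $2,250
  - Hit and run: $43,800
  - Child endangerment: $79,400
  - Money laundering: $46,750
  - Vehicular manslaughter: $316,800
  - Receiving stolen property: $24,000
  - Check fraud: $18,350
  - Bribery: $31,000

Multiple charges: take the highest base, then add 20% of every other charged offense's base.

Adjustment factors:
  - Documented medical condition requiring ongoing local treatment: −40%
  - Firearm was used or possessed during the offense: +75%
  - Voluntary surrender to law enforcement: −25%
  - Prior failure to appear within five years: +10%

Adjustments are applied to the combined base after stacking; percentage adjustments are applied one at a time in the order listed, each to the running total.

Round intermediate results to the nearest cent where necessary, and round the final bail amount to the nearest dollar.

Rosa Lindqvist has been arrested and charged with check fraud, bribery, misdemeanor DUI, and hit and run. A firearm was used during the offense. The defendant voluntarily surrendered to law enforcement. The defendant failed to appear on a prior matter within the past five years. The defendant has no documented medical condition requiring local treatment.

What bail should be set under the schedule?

$78,136

Base amounts from the schedule: check fraud $18,350; bribery $31,000; misdemeanor DUI $2,250; hit and run $43,800.
Stacking rule: highest base plus 20% of each additional charge. Highest is hit and run at $43,800. Additional: $18,350 × 20% = $3,670; $31,000 × 20% = $6,200; $2,250 × 20% = $450. Combined base = $43,800 + $10,320 = $54,120.
Firearm was used or possessed during the offense (+75%): $54,120 × 1.75 = $94,710.
Voluntary surrender to law enforcement (−25%): $94,710 × 0.75 = $71,032.50.
Prior failure to appear within five years (+10%): $71,032.50 × 1.1 = $78,135.75.
Rounded to the nearest dollar: $78,136.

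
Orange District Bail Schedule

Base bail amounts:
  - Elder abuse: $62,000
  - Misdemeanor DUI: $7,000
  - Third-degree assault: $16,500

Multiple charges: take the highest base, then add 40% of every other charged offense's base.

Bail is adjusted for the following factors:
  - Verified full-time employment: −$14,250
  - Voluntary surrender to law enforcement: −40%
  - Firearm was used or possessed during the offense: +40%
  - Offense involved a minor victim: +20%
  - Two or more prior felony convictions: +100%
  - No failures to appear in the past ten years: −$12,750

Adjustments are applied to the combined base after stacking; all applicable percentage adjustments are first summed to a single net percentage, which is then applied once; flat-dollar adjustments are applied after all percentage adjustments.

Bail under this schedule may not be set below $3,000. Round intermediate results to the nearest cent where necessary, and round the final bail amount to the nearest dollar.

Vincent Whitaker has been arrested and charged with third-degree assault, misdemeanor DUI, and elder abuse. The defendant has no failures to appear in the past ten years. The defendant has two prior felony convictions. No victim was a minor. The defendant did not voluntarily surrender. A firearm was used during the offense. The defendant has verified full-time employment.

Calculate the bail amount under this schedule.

Base amounts from the schedule: third-degree assault $16,500; misdemeanor DUI $7,000; elder abuse $62,000.
Stacking rule: highest base plus 40% of each additional charge. Highest is elder abuse at $62,000. Additional: $16,500 × 40% = $6,600; $7,000 × 40% = $2,800. Combined base = $62,000 + $9,400 = $71,400.
Net percentage adjustment: +40% +100% = +140%. $71,400 × 2.4 = $171,360.
Verified full-time employment (−$14,250 flat): $171,360 − $14,250 = $157,110.
No failures to appear in the past ten years (−$12,750 flat): $157,110 − $12,750 = $144,360.
$144,360 is at or above the $3,000 minimum.

$144,360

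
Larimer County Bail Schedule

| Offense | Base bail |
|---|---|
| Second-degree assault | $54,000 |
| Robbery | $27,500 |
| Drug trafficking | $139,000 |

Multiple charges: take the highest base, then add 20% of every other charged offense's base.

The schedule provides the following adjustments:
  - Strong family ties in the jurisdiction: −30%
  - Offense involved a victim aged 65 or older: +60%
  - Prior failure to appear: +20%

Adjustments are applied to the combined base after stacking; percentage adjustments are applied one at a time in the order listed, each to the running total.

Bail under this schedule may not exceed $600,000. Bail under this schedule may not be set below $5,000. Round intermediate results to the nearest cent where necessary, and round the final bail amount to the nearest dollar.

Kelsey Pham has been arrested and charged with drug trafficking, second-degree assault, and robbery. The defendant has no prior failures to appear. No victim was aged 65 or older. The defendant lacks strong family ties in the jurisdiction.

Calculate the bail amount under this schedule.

$155,300

Base amounts from the schedule: drug trafficking $139,000; second-degree assault $54,000; robbery $27,500.
Stacking rule: highest base plus 20% of each additional charge. Highest is drug trafficking at $139,000. Additional: $54,000 × 20% = $10,800; $27,500 × 20% = $5,500. Combined base = $139,000 + $16,300 = $155,300.
No adjustment factors apply to this defendant.
$155,300 is within the $600,000 maximum.
$155,300 is at or above the $5,000 minimum.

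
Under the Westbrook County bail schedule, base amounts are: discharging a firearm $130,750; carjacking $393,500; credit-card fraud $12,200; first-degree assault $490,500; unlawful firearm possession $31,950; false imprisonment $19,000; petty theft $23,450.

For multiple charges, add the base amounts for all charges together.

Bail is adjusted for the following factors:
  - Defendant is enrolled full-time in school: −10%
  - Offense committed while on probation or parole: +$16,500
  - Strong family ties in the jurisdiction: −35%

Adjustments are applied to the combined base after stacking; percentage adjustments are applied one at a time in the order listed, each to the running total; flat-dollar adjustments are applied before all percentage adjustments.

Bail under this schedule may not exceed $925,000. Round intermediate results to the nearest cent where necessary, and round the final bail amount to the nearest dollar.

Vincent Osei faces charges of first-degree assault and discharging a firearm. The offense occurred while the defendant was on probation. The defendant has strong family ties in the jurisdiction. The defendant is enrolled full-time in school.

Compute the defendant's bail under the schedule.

$373,084

Base amounts from the schedule: first-degree assault $490,500; discharging a firearm $130,750.
Stacking rule: sum of all bases. $490,500 + $130,750 = $621,250.
Offense committed while on probation or parole (+$16,500 flat): $621,250 + $16,500 = $637,750.
Defendant is enrolled full-time in school (−10%): $637,750 × 0.9 = $573,975.
Strong family ties in the jurisdiction (−35%): $573,975 × 0.65 = $373,083.75.
$373,083.75 is within the $925,000 maximum.
Rounded to the nearest dollar: $373,084.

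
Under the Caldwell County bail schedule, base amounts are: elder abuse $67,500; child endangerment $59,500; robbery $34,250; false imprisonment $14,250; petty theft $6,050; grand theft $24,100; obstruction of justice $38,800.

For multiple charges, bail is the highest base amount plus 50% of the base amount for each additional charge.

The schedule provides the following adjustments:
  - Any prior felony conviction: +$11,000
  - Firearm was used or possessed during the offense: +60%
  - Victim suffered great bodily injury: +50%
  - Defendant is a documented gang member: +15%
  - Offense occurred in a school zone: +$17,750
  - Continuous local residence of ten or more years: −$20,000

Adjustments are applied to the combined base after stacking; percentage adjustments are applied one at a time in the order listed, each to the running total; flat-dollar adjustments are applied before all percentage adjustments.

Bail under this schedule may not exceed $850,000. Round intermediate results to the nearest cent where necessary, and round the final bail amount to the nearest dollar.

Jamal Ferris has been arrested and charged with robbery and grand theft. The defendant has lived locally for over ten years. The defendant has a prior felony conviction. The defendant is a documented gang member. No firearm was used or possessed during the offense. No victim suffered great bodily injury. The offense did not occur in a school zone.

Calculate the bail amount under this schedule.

Base amounts from the schedule: robbery $34,250; grand theft $24,100.
Stacking rule: highest base plus 50% of each additional charge. Highest is robbery at $34,250. Additional: $24,100 × 50% = $12,050. Combined base = $34,250 + $12,050 = $46,300.
Any prior felony conviction (+$11,000 flat): $46,300 + $11,000 = $57,300.
Continuous local residence of ten or more years (−$20,000 flat): $57,300 − $20,000 = $37,300.
Defendant is a documented gang member (+15%): $37,300 × 1.15 = $42,895.
$42,895 is within the $850,000 maximum.

$42,895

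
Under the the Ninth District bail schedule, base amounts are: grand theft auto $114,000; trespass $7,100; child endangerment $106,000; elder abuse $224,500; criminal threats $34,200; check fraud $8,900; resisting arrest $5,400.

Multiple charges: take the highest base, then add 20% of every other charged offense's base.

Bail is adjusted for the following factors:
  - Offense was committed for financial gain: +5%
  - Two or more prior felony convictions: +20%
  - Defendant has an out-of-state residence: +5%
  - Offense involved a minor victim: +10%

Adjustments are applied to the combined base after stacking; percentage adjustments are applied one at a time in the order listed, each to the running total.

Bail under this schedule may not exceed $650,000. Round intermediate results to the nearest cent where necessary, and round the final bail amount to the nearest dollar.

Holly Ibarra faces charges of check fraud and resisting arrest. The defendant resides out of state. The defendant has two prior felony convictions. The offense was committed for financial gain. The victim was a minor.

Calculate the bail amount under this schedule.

Base amounts from the schedule: check fraud $8,900; resisting arrest $5,400.
Stacking rule: highest base plus 20% of each additional charge. Highest is check fraud at $8,900. Additional: $5,400 × 20% = $1,080. Combined base = $8,900 + $1,080 = $9,980.
Offense was committed for financial gain (+5%): $9,980 × 1.05 = $10,479.
Two or more prior felony convictions (+20%): $10,479 × 1.2 = $12,574.80.
Defendant has an out-of-state residence (+5%): $12,574.80 × 1.05 = $13,203.54.
Offense involved a minor victim (+10%): $13,203.54 × 1.1 = $14,523.89.
$14,523.89 is within the $650,000 maximum.
Rounded to the nearest dollar: $14,524.

$14,524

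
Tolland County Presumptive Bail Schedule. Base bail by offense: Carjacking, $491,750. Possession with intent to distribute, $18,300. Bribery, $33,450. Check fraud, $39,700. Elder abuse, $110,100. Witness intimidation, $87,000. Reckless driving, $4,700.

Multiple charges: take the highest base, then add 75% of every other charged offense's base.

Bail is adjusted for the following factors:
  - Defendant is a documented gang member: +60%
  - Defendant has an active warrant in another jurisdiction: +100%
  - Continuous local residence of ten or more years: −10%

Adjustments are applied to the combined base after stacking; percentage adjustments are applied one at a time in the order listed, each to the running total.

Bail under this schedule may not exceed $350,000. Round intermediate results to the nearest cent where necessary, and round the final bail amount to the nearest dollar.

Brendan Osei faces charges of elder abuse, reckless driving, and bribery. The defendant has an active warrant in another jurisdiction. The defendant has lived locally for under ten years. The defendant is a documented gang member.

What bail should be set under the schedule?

Base amounts from the schedule: elder abuse $110,100; reckless driving $4,700; bribery $33,450.
Stacking rule: highest base plus 75% of each additional charge. Highest is elder abuse at $110,100. Additional: $4,700 × 75% = $3,525; $33,450 × 75% = $25,087.50. Combined base = $110,100 + $28,612.50 = $138,712.50.
Defendant is a documented gang member (+60%): $138,712.50 × 1.6 = $221,940.
Defendant has an active warrant in another jurisdiction (+100%): $221,940 × 2 = $443,880.
Result $443,880 exceeds the maximum of $350,000; bail is capped at $350,000.

$350,000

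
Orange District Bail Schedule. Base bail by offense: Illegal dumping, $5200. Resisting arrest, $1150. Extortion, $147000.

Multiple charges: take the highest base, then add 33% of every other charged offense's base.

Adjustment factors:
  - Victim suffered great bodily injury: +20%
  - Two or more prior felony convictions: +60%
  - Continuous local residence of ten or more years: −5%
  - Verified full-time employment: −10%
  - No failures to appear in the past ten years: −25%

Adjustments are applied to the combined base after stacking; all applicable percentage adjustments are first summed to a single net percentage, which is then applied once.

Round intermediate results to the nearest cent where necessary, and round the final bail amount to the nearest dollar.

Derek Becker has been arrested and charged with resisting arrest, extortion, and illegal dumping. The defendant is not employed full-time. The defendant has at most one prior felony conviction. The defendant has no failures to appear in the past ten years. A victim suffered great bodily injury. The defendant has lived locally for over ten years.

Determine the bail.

Base amounts from the schedule: resisting arrest $1150; extortion $147000; illegal dumping $5200.
Stacking rule: highest base plus 33% of each additional charge. Highest is extortion at $147000. Additional: $1150 × 33% = $379.50; $5200 × 33% = $1716. Combined base = $147000 + $2095.50 = $149095.50.
Net percentage adjustment: +20% −5% −25% = −10%. $149095.50 × 0.9 = $134185.95.
Rounded to the nearest dollar: $134186.

$134186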